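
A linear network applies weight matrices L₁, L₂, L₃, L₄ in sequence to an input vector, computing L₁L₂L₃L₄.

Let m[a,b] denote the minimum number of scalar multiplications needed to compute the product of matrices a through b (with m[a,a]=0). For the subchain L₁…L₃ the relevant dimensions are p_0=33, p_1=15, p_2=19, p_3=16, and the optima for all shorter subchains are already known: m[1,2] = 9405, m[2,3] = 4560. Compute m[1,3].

12480

m[1,3] = min over k∈[1,2] of m[1,k]+m[k+1,3]+p_{0}·p_k·p_{3}.
k=1: 0 + 4560 + 33·15·16 = 12480; k=2: 9405 + 0 + 33·19·16 = 19437.
Minimum: 12480 at k=1.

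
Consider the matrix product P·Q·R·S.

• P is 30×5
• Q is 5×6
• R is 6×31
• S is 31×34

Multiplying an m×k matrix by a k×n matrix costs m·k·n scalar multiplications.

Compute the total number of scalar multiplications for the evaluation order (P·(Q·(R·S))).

12444

(R·S): 6×31 by 31×34 → 6×34, cost 6·31·34 = 6324
(Q·(R·S)): 5×6 by 6×34 → 5×34, cost 5·6·34 = 1020; cumulative 7344
(P·(Q·(R·S))): 30×5 by 5×34 → 30×34, cost 30·5·34 = 5100; cumulative 12444
Total: 12444 scalar multiplications.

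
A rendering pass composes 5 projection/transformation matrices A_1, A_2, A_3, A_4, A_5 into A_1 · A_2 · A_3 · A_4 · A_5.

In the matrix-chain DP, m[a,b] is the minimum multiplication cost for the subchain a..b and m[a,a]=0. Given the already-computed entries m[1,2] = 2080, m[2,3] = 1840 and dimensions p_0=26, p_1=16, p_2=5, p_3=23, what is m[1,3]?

m[1,3] = min over k∈[1,2] of m[1,k]+m[k+1,3]+p_{0}·p_k·p_{3}.
k=1: 0 + 1840 + 26·16·23 = 11408; k=2: 2080 + 0 + 26·5·23 = 5070.
Minimum: 5070 at k=2.

5070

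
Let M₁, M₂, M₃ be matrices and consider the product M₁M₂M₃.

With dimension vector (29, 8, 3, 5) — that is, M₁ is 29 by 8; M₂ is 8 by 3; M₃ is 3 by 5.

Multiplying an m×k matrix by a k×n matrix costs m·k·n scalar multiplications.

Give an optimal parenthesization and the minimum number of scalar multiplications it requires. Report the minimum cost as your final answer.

1131

(M₁(M₂M₃)): cost 1280.
((M₁M₂)M₃): cost 1131.
Optimal: ((M₁M₂)M₃) with cost 1131.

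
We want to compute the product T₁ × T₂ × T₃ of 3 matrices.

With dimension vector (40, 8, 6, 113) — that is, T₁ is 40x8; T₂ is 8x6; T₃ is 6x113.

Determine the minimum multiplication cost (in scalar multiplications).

Order (T₁ × (T₂ × T₃)): (T₂ × T₃): 8×6 by 6×113 → 8×113, cost 8·6·113 = 5424; (T₁ × (T₂ × T₃)): 40×8 by 8×113 → 40×113, cost 40·8·113 = 36160; cumulative 41584. Total 41584.
Order ((T₁ × T₂) × T₃): (T₁ × T₂): 40×8 by 8×6 → 40×6, cost 40·8·6 = 1920; ((T₁ × T₂) × T₃): 40×6 by 6×113 → 40×113, cost 40·6·113 = 27120; cumulative 29040. Total 29040.
Minimum: 29040.

29040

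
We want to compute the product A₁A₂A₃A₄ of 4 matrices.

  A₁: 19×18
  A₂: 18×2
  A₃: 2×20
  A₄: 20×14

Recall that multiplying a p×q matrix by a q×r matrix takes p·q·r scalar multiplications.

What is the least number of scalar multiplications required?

Adjacent pairs: A₁A₂ = 19·18·2 = 684; A₂A₃ = 18·2·20 = 720; A₃A₄ = 2·20·14 = 560.
Length 3: A₁..A₃: k=1: 0+720+19·18·20=7560; k=2: 684+0+19·2·20=1444 → min 1444 | A₂..A₄: k=2: 0+560+18·2·14=1064; k=3: 720+0+18·20·14=5760 → min 1064.
Length 4: A₁..A₄: k=1: 0+1064+19·18·14=5852; k=2: 684+560+19·2·14=1776; k=3: 1444+0+19·20·14=6764 → min 1776.
Optimal order: ((A₁A₂)(A₃A₄)) with cost 1776.

1776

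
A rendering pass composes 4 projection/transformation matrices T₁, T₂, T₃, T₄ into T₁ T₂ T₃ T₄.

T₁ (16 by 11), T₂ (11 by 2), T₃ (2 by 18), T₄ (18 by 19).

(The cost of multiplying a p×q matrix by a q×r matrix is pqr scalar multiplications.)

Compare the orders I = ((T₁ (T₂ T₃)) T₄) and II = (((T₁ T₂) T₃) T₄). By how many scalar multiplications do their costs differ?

2636

Order I = ((T₁ (T₂ T₃)) T₄): (T₂ T₃): 11×2 by 2×18 → 11×18, cost 11·2·18 = 396; (T₁ (T₂ T₃)): 16×11 by 11×18 → 16×18, cost 16·11·18 = 3168; cumulative 3564; ((T₁ (T₂ T₃)) T₄): 16×18 by 18×19 → 16×19, cost 16·18·19 = 5472; cumulative 9036. Total 9036.
Order II = (((T₁ T₂) T₃) T₄): (T₁ T₂): 16×11 by 11×2 → 16×2, cost 16·11·2 = 352; ((T₁ T₂) T₃): 16×2 by 2×18 → 16×18, cost 16·2·18 = 576; cumulative 928; (((T₁ T₂) T₃) T₄): 16×18 by 18×19 → 16×19, cost 16·18·19 = 5472; cumulative 6400. Total 6400.
Difference: |9036 − 6400| = 2636.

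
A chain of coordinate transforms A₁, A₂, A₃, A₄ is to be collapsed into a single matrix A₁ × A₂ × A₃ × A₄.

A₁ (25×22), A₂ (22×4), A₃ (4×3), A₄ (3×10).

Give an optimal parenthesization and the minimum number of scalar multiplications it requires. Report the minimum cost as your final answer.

2664

Adjacent pairs: A₁A₂ = 25·22·4 = 2200; A₂A₃ = 22·4·3 = 264; A₃A₄ = 4·3·10 = 120.
Length 3: A₁..A₃: k=1: 0+264+25·22·3=1914; k=2: 2200+0+25·4·3=2500 → min 1914 | A₂..A₄: k=2: 0+120+22·4·10=1000; k=3: 264+0+22·3·10=924 → min 924.
Length 4: A₁..A₄: k=1: 0+924+25·22·10=6424; k=2: 2200+120+25·4·10=3320; k=3: 1914+0+25·3·10=2664 → min 2664.
Optimal parenthesization: ((A₁ × (A₂ × A₃)) × A₄) with cost 2664.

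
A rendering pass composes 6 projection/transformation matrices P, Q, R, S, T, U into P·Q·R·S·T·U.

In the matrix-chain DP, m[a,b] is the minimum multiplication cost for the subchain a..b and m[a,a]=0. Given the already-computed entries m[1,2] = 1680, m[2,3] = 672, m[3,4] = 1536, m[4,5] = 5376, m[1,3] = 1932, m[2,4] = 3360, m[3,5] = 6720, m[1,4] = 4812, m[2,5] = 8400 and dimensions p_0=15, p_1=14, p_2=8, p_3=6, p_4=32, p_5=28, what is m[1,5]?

9828

m[1,5] = min over k∈[1,4] of m[1,k]+m[k+1,5]+p_{0}·p_k·p_{5}.
k=1: 0 + 8400 + 15·14·28 = 14280; k=2: 1680 + 6720 + 15·8·28 = 11760; k=3: 1932 + 5376 + 15·6·28 = 9828; k=4: 4812 + 0 + 15·32·28 = 18252.
Minimum: 9828 at k=3.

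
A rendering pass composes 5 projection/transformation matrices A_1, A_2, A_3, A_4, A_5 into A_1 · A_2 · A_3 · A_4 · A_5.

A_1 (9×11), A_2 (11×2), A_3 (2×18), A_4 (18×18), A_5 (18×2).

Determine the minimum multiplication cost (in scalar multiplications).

954

Adjacent pairs: A_1A_2 = 9·11·2 = 198; A_2A_3 = 11·2·18 = 396; A_3A_4 = 2·18·18 = 648; A_4A_5 = 18·18·2 = 648.
Length 3: A_1..A_3: k=1: 0+396+9·11·18=2178; k=2: 198+0+9·2·18=522 → min 522 | A_2..A_4: k=2: 0+648+11·2·18=1044; k=3: 396+0+11·18·18=3960 → min 1044 | A_3..A_5: k=3: 0+648+2·18·2=720; k=4: 648+0+2·18·2=720 → min 720.
Length 4: A_1..A_4: k=1: 0+1044+9·11·18=2826; k=2: 198+648+9·2·18=1170; k=3: 522+0+9·18·18=3438 → min 1170 | A_2..A_5: k=2: 0+720+11·2·2=764; k=3: 396+648+11·18·2=1440; k=4: 1044+0+11·18·2=1440 → min 764.
Length 5: A_1..A_5: k=1: 0+764+9·11·2=962; k=2: 198+720+9·2·2=954; k=3: 522+648+9·18·2=1494; k=4: 1170+0+9·18·2=1494 → min 954.
Optimal order: ((A_1 · A_2) · (A_3 · (A_4 · A_5))) with cost 954.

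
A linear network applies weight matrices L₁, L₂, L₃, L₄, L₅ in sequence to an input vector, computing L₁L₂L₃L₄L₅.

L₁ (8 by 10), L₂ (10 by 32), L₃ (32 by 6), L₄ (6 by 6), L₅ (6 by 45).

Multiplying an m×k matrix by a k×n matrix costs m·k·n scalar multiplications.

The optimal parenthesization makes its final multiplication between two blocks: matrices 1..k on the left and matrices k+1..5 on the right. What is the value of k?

4

Adjacent pairs: L₁L₂ = 8·10·32 = 2560; L₂L₃ = 10·32·6 = 1920; L₃L₄ = 32·6·6 = 1152; L₄L₅ = 6·6·45 = 1620.
Length 3: L₁..L₃: k=1: 0+1920+8·10·6=2400; k=2: 2560+0+8·32·6=4096 → min 2400 | L₂..L₄: k=2: 0+1152+10·32·6=3072; k=3: 1920+0+10·6·6=2280 → min 2280 | L₃..L₅: k=3: 0+1620+32·6·45=10260; k=4: 1152+0+32·6·45=9792 → min 9792.
Length 4: L₁..L₄: k=1: 0+2280+8·10·6=2760; k=2: 2560+1152+8·32·6=5248; k=3: 2400+0+8·6·6=2688 → min 2688 | L₂..L₅: k=2: 0+9792+10·32·45=24192; k=3: 1920+1620+10·6·45=6240; k=4: 2280+0+10·6·45=4980 → min 4980.
Top-level splits: k=1: (L₁..L₁)·(L₂..L₅) → 0+4980+8·10·45 = 8580; k=2: (L₁..L₂)·(L₃..L₅) → 2560+9792+8·32·45 = 23872; k=3: (L₁..L₃)·(L₄..L₅) → 2400+1620+8·6·45 = 6180; k=4: (L₁..L₄)·(L₅..L₅) → 2688+0+8·6·45 = 4848.
Best split is after L₄, i.e. k = 4.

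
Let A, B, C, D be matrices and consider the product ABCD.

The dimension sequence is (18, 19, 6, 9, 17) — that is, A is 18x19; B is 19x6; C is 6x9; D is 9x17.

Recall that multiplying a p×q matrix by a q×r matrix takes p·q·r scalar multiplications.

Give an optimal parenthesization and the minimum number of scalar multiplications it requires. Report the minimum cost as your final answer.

4806

Adjacent pairs: AB = 18·19·6 = 2052; BC = 19·6·9 = 1026; CD = 6·9·17 = 918.
Length 3: A..C: k=1: 0+1026+18·19·9=4104; k=2: 2052+0+18·6·9=3024 → min 3024 | B..D: k=2: 0+918+19·6·17=2856; k=3: 1026+0+19·9·17=3933 → min 2856.
Length 4: A..D: k=1: 0+2856+18·19·17=8670; k=2: 2052+918+18·6·17=4806; k=3: 3024+0+18·9·17=5778 → min 4806.
Optimal parenthesization: ((AB)(CD)) with cost 4806.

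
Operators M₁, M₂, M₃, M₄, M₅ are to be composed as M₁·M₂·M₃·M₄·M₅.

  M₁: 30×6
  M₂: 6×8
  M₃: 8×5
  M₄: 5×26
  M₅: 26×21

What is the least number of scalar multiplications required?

7020

Adjacent pairs: M₁M₂ = 30·6·8 = 1440; M₂M₃ = 6·8·5 = 240; M₃M₄ = 8·5·26 = 1040; M₄M₅ = 5·26·21 = 2730.
Length 3: M₁..M₃: k=1: 0+240+30·6·5=1140; k=2: 1440+0+30·8·5=2640 → min 1140 | M₂..M₄: k=2: 0+1040+6·8·26=2288; k=3: 240+0+6·5·26=1020 → min 1020 | M₃..M₅: k=3: 0+2730+8·5·21=3570; k=4: 1040+0+8·26·21=5408 → min 3570.
Length 4: M₁..M₄: k=1: 0+1020+30·6·26=5700; k=2: 1440+1040+30·8·26=8720; k=3: 1140+0+30·5·26=5040 → min 5040 | M₂..M₅: k=2: 0+3570+6·8·21=4578; k=3: 240+2730+6·5·21=3600; k=4: 1020+0+6·26·21=4296 → min 3600.
Length 5: M₁..M₅: k=1: 0+3600+30·6·21=7380; k=2: 1440+3570+30·8·21=10050; k=3: 1140+2730+30·5·21=7020; k=4: 5040+0+30·26·21=21420 → min 7020.
Optimal order: ((M₁·(M₂·M₃))·(M₄·M₅)) with cost 7020.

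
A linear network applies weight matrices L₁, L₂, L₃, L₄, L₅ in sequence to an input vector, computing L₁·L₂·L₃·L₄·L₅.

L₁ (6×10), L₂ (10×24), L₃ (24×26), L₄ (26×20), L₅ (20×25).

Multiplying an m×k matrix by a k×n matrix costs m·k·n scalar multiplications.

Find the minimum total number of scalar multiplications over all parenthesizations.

11304

Adjacent pairs: L₁L₂ = 6·10·24 = 1440; L₂L₃ = 10·24·26 = 6240; L₃L₄ = 24·26·20 = 12480; L₄L₅ = 26·20·25 = 13000.
Length 3: L₁..L₃: k=1: 0+6240+6·10·26=7800; k=2: 1440+0+6·24·26=5184 → min 5184 | L₂..L₄: k=2: 0+12480+10·24·20=17280; k=3: 6240+0+10·26·20=11440 → min 11440 | L₃..L₅: k=3: 0+13000+24·26·25=28600; k=4: 12480+0+24·20·25=24480 → min 24480.
Length 4: L₁..L₄: k=1: 0+11440+6·10·20=12640; k=2: 1440+12480+6·24·20=16800; k=3: 5184+0+6·26·20=8304 → min 8304 | L₂..L₅: k=2: 0+24480+10·24·25=30480; k=3: 6240+13000+10·26·25=25740; k=4: 11440+0+10·20·25=16440 → min 16440.
Length 5: L₁..L₅: k=1: 0+16440+6·10·25=17940; k=2: 1440+24480+6·24·25=29520; k=3: 5184+13000+6·26·25=22084; k=4: 8304+0+6·20·25=11304 → min 11304.
Optimal order: ((((L₁·L₂)·L₃)·L₄)·L₅) with cost 11304.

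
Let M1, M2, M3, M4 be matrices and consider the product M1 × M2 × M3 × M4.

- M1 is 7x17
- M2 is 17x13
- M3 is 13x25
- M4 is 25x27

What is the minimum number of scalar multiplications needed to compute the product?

8547

Adjacent pairs: M1M2 = 7·17·13 = 1547; M2M3 = 17·13·25 = 5525; M3M4 = 13·25·27 = 8775.
Length 3: M1..M3: k=1: 0+5525+7·17·25=8500; k=2: 1547+0+7·13·25=3822 → min 3822 | M2..M4: k=2: 0+8775+17·13·27=14742; k=3: 5525+0+17·25·27=17000 → min 14742.
Length 4: M1..M4: k=1: 0+14742+7·17·27=17955; k=2: 1547+8775+7·13·27=12779; k=3: 3822+0+7·25·27=8547 → min 8547.
Optimal order: (((M1 × M2) × M3) × M4) with cost 8547.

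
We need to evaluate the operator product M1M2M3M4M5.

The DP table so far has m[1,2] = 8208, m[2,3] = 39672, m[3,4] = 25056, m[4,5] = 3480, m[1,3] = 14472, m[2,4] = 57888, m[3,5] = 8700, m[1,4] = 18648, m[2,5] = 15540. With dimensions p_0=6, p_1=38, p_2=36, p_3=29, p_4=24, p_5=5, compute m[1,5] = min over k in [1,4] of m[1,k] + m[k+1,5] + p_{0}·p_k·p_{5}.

16680

m[1,5] = min over k∈[1,4] of m[1,k]+m[k+1,5]+p_{0}·p_k·p_{5}.
k=1: 0 + 15540 + 6·38·5 = 16680; k=2: 8208 + 8700 + 6·36·5 = 17988; k=3: 14472 + 3480 + 6·29·5 = 18822; k=4: 18648 + 0 + 6·24·5 = 19368.
Minimum: 16680 at k=1.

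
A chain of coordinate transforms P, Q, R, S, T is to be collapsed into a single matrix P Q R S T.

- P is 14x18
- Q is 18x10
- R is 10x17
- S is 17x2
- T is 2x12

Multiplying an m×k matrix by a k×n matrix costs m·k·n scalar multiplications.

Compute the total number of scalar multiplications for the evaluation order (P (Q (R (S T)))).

7632

(S T): 17×2 by 2×12 → 17×12, cost 17·2·12 = 408
(R (S T)): 10×17 by 17×12 → 10×12, cost 10·17·12 = 2040; cumulative 2448
(Q (R (S T))): 18×10 by 10×12 → 18×12, cost 18·10·12 = 2160; cumulative 4608
(P (Q (R (S T)))): 14×18 by 18×12 → 14×12, cost 14·18·12 = 3024; cumulative 7632
Total: 7632 scalar multiplications.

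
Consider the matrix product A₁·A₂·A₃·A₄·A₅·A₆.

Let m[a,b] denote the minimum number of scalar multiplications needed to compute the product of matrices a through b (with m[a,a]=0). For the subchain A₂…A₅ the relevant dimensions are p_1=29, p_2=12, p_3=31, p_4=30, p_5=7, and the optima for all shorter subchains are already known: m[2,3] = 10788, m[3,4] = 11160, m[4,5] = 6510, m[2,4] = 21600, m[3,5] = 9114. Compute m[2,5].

11550

m[2,5] = min over k∈[2,4] of m[2,k]+m[k+1,5]+p_{1}·p_k·p_{5}.
k=2: 0 + 9114 + 29·12·7 = 11550; k=3: 10788 + 6510 + 29·31·7 = 23591; k=4: 21600 + 0 + 29·30·7 = 27690.
Minimum: 11550 at k=2.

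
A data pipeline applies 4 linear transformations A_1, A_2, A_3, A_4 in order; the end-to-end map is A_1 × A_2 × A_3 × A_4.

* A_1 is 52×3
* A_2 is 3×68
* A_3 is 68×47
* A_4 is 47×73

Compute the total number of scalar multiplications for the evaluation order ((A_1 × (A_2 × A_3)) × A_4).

195332

(A_2 × A_3): 3×68 by 68×47 → 3×47, cost 3·68·47 = 9588
(A_1 × (A_2 × A_3)): 52×3 by 3×47 → 52×47, cost 52·3·47 = 7332; cumulative 16920
((A_1 × (A_2 × A_3)) × A_4): 52×47 by 47×73 → 52×73, cost 52·47·73 = 178412; cumulative 195332
Total: 195332 scalar multiplications.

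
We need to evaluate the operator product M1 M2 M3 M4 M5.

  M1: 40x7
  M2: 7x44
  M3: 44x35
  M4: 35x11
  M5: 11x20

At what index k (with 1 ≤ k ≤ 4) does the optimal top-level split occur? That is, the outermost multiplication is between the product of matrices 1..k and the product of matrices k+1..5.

Adjacent pairs: M1M2 = 40·7·44 = 12320; M2M3 = 7·44·35 = 10780; M3M4 = 44·35·11 = 16940; M4M5 = 35·11·20 = 7700.
Length 3: M1..M3: k=1: 0+10780+40·7·35=20580; k=2: 12320+0+40·44·35=73920 → min 20580 | M2..M4: k=2: 0+16940+7·44·11=20328; k=3: 10780+0+7·35·11=13475 → min 13475 | M3..M5: k=3: 0+7700+44·35·20=38500; k=4: 16940+0+44·11·20=26620 → min 26620.
Length 4: M1..M4: k=1: 0+13475+40·7·11=16555; k=2: 12320+16940+40·44·11=48620; k=3: 20580+0+40·35·11=35980 → min 16555 | M2..M5: k=2: 0+26620+7·44·20=32780; k=3: 10780+7700+7·35·20=23380; k=4: 13475+0+7·11·20=15015 → min 15015.
Top-level splits: k=1: (M1..M1)·(M2..M5) → 0+15015+40·7·20 = 20615; k=2: (M1..M2)·(M3..M5) → 12320+26620+40·44·20 = 74140; k=3: (M1..M3)·(M4..M5) → 20580+7700+40·35·20 = 56280; k=4: (M1..M4)·(M5..M5) → 16555+0+40·11·20 = 25355.
Best split is after M1, i.e. k = 1.

1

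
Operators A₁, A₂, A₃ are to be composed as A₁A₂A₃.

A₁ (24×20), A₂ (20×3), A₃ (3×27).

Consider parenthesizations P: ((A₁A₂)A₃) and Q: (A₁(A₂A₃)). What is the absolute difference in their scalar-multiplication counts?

11196

Order P = ((A₁A₂)A₃): (A₁A₂): 24×20 by 20×3 → 24×3, cost 24·20·3 = 1440; ((A₁A₂)A₃): 24×3 by 3×27 → 24×27, cost 24·3·27 = 1944; cumulative 3384. Total 3384.
Order Q = (A₁(A₂A₃)): (A₂A₃): 20×3 by 3×27 → 20×27, cost 20·3·27 = 1620; (A₁(A₂A₃)): 24×20 by 20×27 → 24×27, cost 24·20·27 = 12960; cumulative 14580. Total 14580.
Difference: |3384 − 14580| = 11196.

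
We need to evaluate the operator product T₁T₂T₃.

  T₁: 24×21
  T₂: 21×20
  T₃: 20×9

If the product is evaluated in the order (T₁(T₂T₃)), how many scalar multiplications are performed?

(T₂T₃): 21×20 by 20×9 → 21×9, cost 21·20·9 = 3780
(T₁(T₂T₃)): 24×21 by 21×9 → 24×9, cost 24·21·9 = 4536; cumulative 8316
Total: 8316 scalar multiplications.

8316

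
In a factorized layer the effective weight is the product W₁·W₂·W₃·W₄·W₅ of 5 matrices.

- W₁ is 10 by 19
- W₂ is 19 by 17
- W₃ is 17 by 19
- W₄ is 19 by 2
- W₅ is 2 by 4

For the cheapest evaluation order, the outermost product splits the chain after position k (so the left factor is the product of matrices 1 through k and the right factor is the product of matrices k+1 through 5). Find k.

4

Adjacent pairs: W₁W₂ = 10·19·17 = 3230; W₂W₃ = 19·17·19 = 6137; W₃W₄ = 17·19·2 = 646; W₄W₅ = 19·2·4 = 152.
Length 3: W₁..W₃: k=1: 0+6137+10·19·19=9747; k=2: 3230+0+10·17·19=6460 → min 6460 | W₂..W₄: k=2: 0+646+19·17·2=1292; k=3: 6137+0+19·19·2=6859 → min 1292 | W₃..W₅: k=3: 0+152+17·19·4=1444; k=4: 646+0+17·2·4=782 → min 782.
Length 4: W₁..W₄: k=1: 0+1292+10·19·2=1672; k=2: 3230+646+10·17·2=4216; k=3: 6460+0+10·19·2=6840 → min 1672 | W₂..W₅: k=2: 0+782+19·17·4=2074; k=3: 6137+152+19·19·4=7733; k=4: 1292+0+19·2·4=1444 → min 1444.
Top-level splits: k=1: (W₁..W₁)·(W₂..W₅) → 0+1444+10·19·4 = 2204; k=2: (W₁..W₂)·(W₃..W₅) → 3230+782+10·17·4 = 4692; k=3: (W₁..W₃)·(W₄..W₅) → 6460+152+10·19·4 = 7372; k=4: (W₁..W₄)·(W₅..W₅) → 1672+0+10·2·4 = 1752.
Best split is after W₄, i.e. k = 4.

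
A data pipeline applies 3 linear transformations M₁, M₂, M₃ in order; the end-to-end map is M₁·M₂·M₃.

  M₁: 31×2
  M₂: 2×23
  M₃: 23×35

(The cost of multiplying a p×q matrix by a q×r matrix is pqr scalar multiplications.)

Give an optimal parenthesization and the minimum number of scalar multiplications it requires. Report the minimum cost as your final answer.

(M₁·(M₂·M₃)): cost 3780.
((M₁·M₂)·M₃): cost 26381.
Optimal: (M₁·(M₂·M₃)) with cost 3780.

3780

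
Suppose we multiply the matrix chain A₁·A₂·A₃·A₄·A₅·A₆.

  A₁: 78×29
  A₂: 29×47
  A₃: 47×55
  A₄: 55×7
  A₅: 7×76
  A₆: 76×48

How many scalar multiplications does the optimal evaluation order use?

Adjacent pairs: A₁A₂ = 78·29·47 = 106314; A₂A₃ = 29·47·55 = 74965; A₃A₄ = 47·55·7 = 18095; A₄A₅ = 55·7·76 = 29260; A₅A₆ = 7·76·48 = 25536.
Length 3: A₁..A₃: k=1: 0+74965+78·29·55=199375; k=2: 106314+0+78·47·55=307944 → min 199375 | A₂..A₄: k=2: 0+18095+29·47·7=27636; k=3: 74965+0+29·55·7=86130 → min 27636 | A₃..A₅: k=3: 0+29260+47·55·76=225720; k=4: 18095+0+47·7·76=43099 → min 43099 | A₄..A₆: k=4: 0+25536+55·7·48=44016; k=5: 29260+0+55·76·48=229900 → min 44016.
Length 4: A₁..A₄: k=1: 0+27636+78·29·7=43470; k=2: 106314+18095+78·47·7=150071; k=3: 199375+0+78·55·7=229405 → min 43470 | A₂..A₅: k=2: 0+43099+29·47·76=146687; k=3: 74965+29260+29·55·76=225445; k=4: 27636+0+29·7·76=43064 → min 43064 | A₃..A₆: k=3: 0+44016+47·55·48=168096; k=4: 18095+25536+47·7·48=59423; k=5: 43099+0+47·76·48=214555 → min 59423.
Length 5: A₁..A₅: k=1: 0+43064+78·29·76=214976; k=2: 106314+43099+78·47·76=428029; k=3: 199375+29260+78·55·76=554675; k=4: 43470+0+78·7·76=84966 → min 84966 | A₂..A₆: k=2: 0+59423+29·47·48=124847; k=3: 74965+44016+29·55·48=195541; k=4: 27636+25536+29·7·48=62916; k=5: 43064+0+29·76·48=148856 → min 62916.
Length 6: A₁..A₆: k=1: 0+62916+78·29·48=171492; k=2: 106314+59423+78·47·48=341705; k=3: 199375+44016+78·55·48=449311; k=4: 43470+25536+78·7·48=95214; k=5: 84966+0+78·76·48=369510 → min 95214.
Optimal order: ((A₁·(A₂·(A₃·A₄)))·(A₅·A₆)) with cost 95214.

95214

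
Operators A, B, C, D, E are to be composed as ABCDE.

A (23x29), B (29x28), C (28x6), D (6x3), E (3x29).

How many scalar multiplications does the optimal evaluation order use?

6942

Adjacent pairs: AB = 23·29·28 = 18676; BC = 29·28·6 = 4872; CD = 28·6·3 = 504; DE = 6·3·29 = 522.
Length 3: A..C: k=1: 0+4872+23·29·6=8874; k=2: 18676+0+23·28·6=22540 → min 8874 | B..D: k=2: 0+504+29·28·3=2940; k=3: 4872+0+29·6·3=5394 → min 2940 | C..E: k=3: 0+522+28·6·29=5394; k=4: 504+0+28·3·29=2940 → min 2940.
Length 4: A..D: k=1: 0+2940+23·29·3=4941; k=2: 18676+504+23·28·3=21112; k=3: 8874+0+23·6·3=9288 → min 4941 | B..E: k=2: 0+2940+29·28·29=26488; k=3: 4872+522+29·6·29=10440; k=4: 2940+0+29·3·29=5463 → min 5463.
Length 5: A..E: k=1: 0+5463+23·29·29=24806; k=2: 18676+2940+23·28·29=40292; k=3: 8874+522+23·6·29=13398; k=4: 4941+0+23·3·29=6942 → min 6942.
Optimal order: ((A(B(CD)))E) with cost 6942.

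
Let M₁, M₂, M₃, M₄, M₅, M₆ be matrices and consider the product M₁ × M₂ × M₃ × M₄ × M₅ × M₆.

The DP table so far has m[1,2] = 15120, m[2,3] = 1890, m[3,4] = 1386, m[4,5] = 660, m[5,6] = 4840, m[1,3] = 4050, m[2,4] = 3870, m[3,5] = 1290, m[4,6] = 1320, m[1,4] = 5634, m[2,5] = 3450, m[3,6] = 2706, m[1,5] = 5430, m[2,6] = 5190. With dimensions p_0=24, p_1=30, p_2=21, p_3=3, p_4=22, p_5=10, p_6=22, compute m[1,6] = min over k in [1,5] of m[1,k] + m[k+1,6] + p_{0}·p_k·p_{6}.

6954

m[1,6] = min over k∈[1,5] of m[1,k]+m[k+1,6]+p_{0}·p_k·p_{6}.
k=1: 0 + 5190 + 24·30·22 = 21030; k=2: 15120 + 2706 + 24·21·22 = 28914; k=3: 4050 + 1320 + 24·3·22 = 6954; k=4: 5634 + 4840 + 24·22·22 = 22090; k=5: 5430 + 0 + 24·10·22 = 10710.
Minimum: 6954 at k=3.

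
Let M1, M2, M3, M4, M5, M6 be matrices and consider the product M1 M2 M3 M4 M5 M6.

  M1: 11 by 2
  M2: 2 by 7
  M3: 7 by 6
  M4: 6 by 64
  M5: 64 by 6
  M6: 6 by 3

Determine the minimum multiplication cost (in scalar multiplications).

Adjacent pairs: M1M2 = 11·2·7 = 154; M2M3 = 2·7·6 = 84; M3M4 = 7·6·64 = 2688; M4M5 = 6·64·6 = 2304; M5M6 = 64·6·3 = 1152.
Length 3: M1..M3: k=1: 0+84+11·2·6=216; k=2: 154+0+11·7·6=616 → min 216 | M2..M4: k=2: 0+2688+2·7·64=3584; k=3: 84+0+2·6·64=852 → min 852 | M3..M5: k=3: 0+2304+7·6·6=2556; k=4: 2688+0+7·64·6=5376 → min 2556 | M4..M6: k=4: 0+1152+6·64·3=2304; k=5: 2304+0+6·6·3=2412 → min 2304.
Length 4: M1..M4: k=1: 0+852+11·2·64=2260; k=2: 154+2688+11·7·64=7770; k=3: 216+0+11·6·64=4440 → min 2260 | M2..M5: k=2: 0+2556+2·7·6=2640; k=3: 84+2304+2·6·6=2460; k=4: 852+0+2·64·6=1620 → min 1620 | M3..M6: k=3: 0+2304+7·6·3=2430; k=4: 2688+1152+7·64·3=5184; k=5: 2556+0+7·6·3=2682 → min 2430.
Length 5: M1..M5: k=1: 0+1620+11·2·6=1752; k=2: 154+2556+11·7·6=3172; k=3: 216+2304+11·6·6=2916; k=4: 2260+0+11·64·6=6484 → min 1752 | M2..M6: k=2: 0+2430+2·7·3=2472; k=3: 84+2304+2·6·3=2424; k=4: 852+1152+2·64·3=2388; k=5: 1620+0+2·6·3=1656 → min 1656.
Length 6: M1..M6: k=1: 0+1656+11·2·3=1722; k=2: 154+2430+11·7·3=2815; k=3: 216+2304+11·6·3=2718; k=4: 2260+1152+11·64·3=5524; k=5: 1752+0+11·6·3=1950 → min 1722.
Optimal order: (M1 ((((M2 M3) M4) M5) M6)) with cost 1722.

1722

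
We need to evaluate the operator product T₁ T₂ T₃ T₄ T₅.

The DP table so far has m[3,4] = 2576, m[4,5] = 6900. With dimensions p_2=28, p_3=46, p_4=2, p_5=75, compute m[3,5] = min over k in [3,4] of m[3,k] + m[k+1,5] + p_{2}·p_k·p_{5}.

m[3,5] = min over k∈[3,4] of m[3,k]+m[k+1,5]+p_{2}·p_k·p_{5}.
k=3: 0 + 6900 + 28·46·75 = 103500; k=4: 2576 + 0 + 28·2·75 = 6776.
Minimum: 6776 at k=4.

6776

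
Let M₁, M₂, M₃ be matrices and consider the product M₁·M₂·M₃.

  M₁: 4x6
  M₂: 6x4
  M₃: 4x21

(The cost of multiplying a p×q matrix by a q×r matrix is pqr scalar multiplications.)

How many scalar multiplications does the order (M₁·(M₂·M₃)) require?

1008

(M₂·M₃): 6×4 by 4×21 → 6×21, cost 6·4·21 = 504
(M₁·(M₂·M₃)): 4×6 by 6×21 → 4×21, cost 4·6·21 = 504; cumulative 1008
Total: 1008 scalar multiplications.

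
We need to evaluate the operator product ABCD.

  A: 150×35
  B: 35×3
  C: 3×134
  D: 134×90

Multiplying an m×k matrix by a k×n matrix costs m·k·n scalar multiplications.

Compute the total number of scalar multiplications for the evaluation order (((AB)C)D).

(AB): 150×35 by 35×3 → 150×3, cost 150·35·3 = 15750
((AB)C): 150×3 by 3×134 → 150×134, cost 150·3·134 = 60300; cumulative 76050
(((AB)C)D): 150×134 by 134×90 → 150×90, cost 150·134·90 = 1809000; cumulative 1885050
Total: 1885050 scalar multiplications.

1885050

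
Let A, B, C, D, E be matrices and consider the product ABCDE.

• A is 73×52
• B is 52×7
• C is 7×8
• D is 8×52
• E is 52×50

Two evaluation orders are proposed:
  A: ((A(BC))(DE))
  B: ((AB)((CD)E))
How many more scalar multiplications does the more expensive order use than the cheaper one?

Order A = ((A(BC))(DE)): (BC): 52×7 by 7×8 → 52×8, cost 52·7·8 = 2912; (A(BC)): 73×52 by 52×8 → 73×8, cost 73·52·8 = 30368; cumulative 33280; (DE): 8×52 by 52×50 → 8×50, cost 8·52·50 = 20800; ((A(BC))(DE)): 73×8 by 8×50 → 73×50, cost 73·8·50 = 29200; cumulative 83280. Total 83280.
Order B = ((AB)((CD)E)): (AB): 73×52 by 52×7 → 73×7, cost 73·52·7 = 26572; (CD): 7×8 by 8×52 → 7×52, cost 7·8·52 = 2912; ((CD)E): 7×52 by 52×50 → 7×50, cost 7·52·50 = 18200; cumulative 21112; ((AB)((CD)E)): 73×7 by 7×50 → 73×50, cost 73·7·50 = 25550; cumulative 73234. Total 73234.
Difference: |83280 − 73234| = 10046.

10046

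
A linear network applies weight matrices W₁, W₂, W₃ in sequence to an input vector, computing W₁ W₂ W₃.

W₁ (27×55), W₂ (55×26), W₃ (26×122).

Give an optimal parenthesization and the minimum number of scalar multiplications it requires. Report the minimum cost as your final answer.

124254

(W₁ (W₂ W₃)): cost 355630.
((W₁ W₂) W₃): cost 124254.
Optimal: ((W₁ W₂) W₃) with cost 124254.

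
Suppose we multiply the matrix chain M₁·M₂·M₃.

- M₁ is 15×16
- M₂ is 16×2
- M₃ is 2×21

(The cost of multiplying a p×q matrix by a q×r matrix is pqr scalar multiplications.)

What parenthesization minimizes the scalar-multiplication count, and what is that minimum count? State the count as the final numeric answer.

(M₁·(M₂·M₃)): cost 5712.
((M₁·M₂)·M₃): cost 1110.
Optimal: ((M₁·M₂)·M₃) with cost 1110.

1110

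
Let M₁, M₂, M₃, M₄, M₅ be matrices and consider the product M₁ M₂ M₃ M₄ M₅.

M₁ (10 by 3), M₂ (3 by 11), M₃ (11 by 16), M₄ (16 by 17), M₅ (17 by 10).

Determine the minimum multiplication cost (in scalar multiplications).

2154

Adjacent pairs: M₁M₂ = 10·3·11 = 330; M₂M₃ = 3·11·16 = 528; M₃M₄ = 11·16·17 = 2992; M₄M₅ = 16·17·10 = 2720.
Length 3: M₁..M₃: k=1: 0+528+10·3·16=1008; k=2: 330+0+10·11·16=2090 → min 1008 | M₂..M₄: k=2: 0+2992+3·11·17=3553; k=3: 528+0+3·16·17=1344 → min 1344 | M₃..M₅: k=3: 0+2720+11·16·10=4480; k=4: 2992+0+11·17·10=4862 → min 4480.
Length 4: M₁..M₄: k=1: 0+1344+10·3·17=1854; k=2: 330+2992+10·11·17=5192; k=3: 1008+0+10·16·17=3728 → min 1854 | M₂..M₅: k=2: 0+4480+3·11·10=4810; k=3: 528+2720+3·16·10=3728; k=4: 1344+0+3·17·10=1854 → min 1854.
Length 5: M₁..M₅: k=1: 0+1854+10·3·10=2154; k=2: 330+4480+10·11·10=5910; k=3: 1008+2720+10·16·10=5328; k=4: 1854+0+10·17·10=3554 → min 2154.
Optimal order: (M₁ (((M₂ M₃) M₄) M₅)) with cost 2154.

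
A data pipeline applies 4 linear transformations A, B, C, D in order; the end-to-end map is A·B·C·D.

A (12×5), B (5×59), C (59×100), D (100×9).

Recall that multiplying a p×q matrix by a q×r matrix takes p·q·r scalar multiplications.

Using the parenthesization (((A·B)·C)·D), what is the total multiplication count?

85140

(A·B): 12×5 by 5×59 → 12×59, cost 12·5·59 = 3540
((A·B)·C): 12×59 by 59×100 → 12×100, cost 12·59·100 = 70800; cumulative 74340
(((A·B)·C)·D): 12×100 by 100×9 → 12×9, cost 12·100·9 = 10800; cumulative 85140
Total: 85140 scalar multiplications.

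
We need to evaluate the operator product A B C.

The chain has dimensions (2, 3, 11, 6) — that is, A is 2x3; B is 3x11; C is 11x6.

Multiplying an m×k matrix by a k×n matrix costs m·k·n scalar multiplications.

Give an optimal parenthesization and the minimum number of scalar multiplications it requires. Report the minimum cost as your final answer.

(A (B C)): cost 234.
((A B) C): cost 198.
Optimal: ((A B) C) with cost 198.

198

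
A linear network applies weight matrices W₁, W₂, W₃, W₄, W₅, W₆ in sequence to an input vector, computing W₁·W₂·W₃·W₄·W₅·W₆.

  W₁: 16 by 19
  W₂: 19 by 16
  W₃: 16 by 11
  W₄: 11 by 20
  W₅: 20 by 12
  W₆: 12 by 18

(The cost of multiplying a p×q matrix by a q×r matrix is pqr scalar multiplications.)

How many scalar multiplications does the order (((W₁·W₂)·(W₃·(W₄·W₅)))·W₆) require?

(W₁·W₂): 16×19 by 19×16 → 16×16, cost 16·19·16 = 4864
(W₄·W₅): 11×20 by 20×12 → 11×12, cost 11·20·12 = 2640
(W₃·(W₄·W₅)): 16×11 by 11×12 → 16×12, cost 16·11·12 = 2112; cumulative 4752
((W₁·W₂)·(W₃·(W₄·W₅))): 16×16 by 16×12 → 16×12, cost 16·16·12 = 3072; cumulative 12688
(((W₁·W₂)·(W₃·(W₄·W₅)))·W₆): 16×12 by 12×18 → 16×18, cost 16·12·18 = 3456; cumulative 16144
Total: 16144 scalar multiplications.

16144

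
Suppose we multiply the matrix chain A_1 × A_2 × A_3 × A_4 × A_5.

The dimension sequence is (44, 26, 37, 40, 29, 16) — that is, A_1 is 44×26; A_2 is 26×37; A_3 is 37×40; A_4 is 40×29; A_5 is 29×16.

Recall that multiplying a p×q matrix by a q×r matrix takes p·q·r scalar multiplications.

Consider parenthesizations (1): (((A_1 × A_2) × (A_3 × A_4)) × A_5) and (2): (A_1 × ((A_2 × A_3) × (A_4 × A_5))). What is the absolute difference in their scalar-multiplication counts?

60892

Order (1) = (((A_1 × A_2) × (A_3 × A_4)) × A_5): (A_1 × A_2): 44×26 by 26×37 → 44×37, cost 44·26·37 = 42328; (A_3 × A_4): 37×40 by 40×29 → 37×29, cost 37·40·29 = 42920; ((A_1 × A_2) × (A_3 × A_4)): 44×37 by 37×29 → 44×29, cost 44·37·29 = 47212; cumulative 132460; (((A_1 × A_2) × (A_3 × A_4)) × A_5): 44×29 by 29×16 → 44×16, cost 44·29·16 = 20416; cumulative 152876. Total 152876.
Order (2) = (A_1 × ((A_2 × A_3) × (A_4 × A_5))): (A_2 × A_3): 26×37 by 37×40 → 26×40, cost 26·37·40 = 38480; (A_4 × A_5): 40×29 by 29×16 → 40×16, cost 40·29·16 = 18560; ((A_2 × A_3) × (A_4 × A_5)): 26×40 by 40×16 → 26×16, cost 26·40·16 = 16640; cumulative 73680; (A_1 × ((A_2 × A_3) × (A_4 × A_5))): 44×26 by 26×16 → 44×16, cost 44·26·16 = 18304; cumulative 91984. Total 91984.
Difference: |152876 − 91984| = 60892.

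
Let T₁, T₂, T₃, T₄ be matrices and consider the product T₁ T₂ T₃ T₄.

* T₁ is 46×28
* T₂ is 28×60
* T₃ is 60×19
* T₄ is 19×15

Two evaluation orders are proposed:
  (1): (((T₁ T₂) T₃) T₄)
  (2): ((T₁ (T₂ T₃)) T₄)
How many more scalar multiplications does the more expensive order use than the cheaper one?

73328

Order (1) = (((T₁ T₂) T₃) T₄): (T₁ T₂): 46×28 by 28×60 → 46×60, cost 46·28·60 = 77280; ((T₁ T₂) T₃): 46×60 by 60×19 → 46×19, cost 46·60·19 = 52440; cumulative 129720; (((T₁ T₂) T₃) T₄): 46×19 by 19×15 → 46×15, cost 46·19·15 = 13110; cumulative 142830. Total 142830.
Order (2) = ((T₁ (T₂ T₃)) T₄): (T₂ T₃): 28×60 by 60×19 → 28×19, cost 28·60·19 = 31920; (T₁ (T₂ T₃)): 46×28 by 28×19 → 46×19, cost 46·28·19 = 24472; cumulative 56392; ((T₁ (T₂ T₃)) T₄): 46×19 by 19×15 → 46×15, cost 46·19·15 = 13110; cumulative 69502. Total 69502.
Difference: |142830 − 69502| = 73328.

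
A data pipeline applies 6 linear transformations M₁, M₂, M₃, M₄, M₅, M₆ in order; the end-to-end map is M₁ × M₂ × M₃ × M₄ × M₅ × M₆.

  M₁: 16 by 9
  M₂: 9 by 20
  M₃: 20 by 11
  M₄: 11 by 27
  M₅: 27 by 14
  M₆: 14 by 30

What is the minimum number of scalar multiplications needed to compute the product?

15624

Adjacent pairs: M₁M₂ = 16·9·20 = 2880; M₂M₃ = 9·20·11 = 1980; M₃M₄ = 20·11·27 = 5940; M₄M₅ = 11·27·14 = 4158; M₅M₆ = 27·14·30 = 11340.
Length 3: M₁..M₃: k=1: 0+1980+16·9·11=3564; k=2: 2880+0+16·20·11=6400 → min 3564 | M₂..M₄: k=2: 0+5940+9·20·27=10800; k=3: 1980+0+9·11·27=4653 → min 4653 | M₃..M₅: k=3: 0+4158+20·11·14=7238; k=4: 5940+0+20·27·14=13500 → min 7238 | M₄..M₆: k=4: 0+11340+11·27·30=20250; k=5: 4158+0+11·14·30=8778 → min 8778.
Length 4: M₁..M₄: k=1: 0+4653+16·9·27=8541; k=2: 2880+5940+16·20·27=17460; k=3: 3564+0+16·11·27=8316 → min 8316 | M₂..M₅: k=2: 0+7238+9·20·14=9758; k=3: 1980+4158+9·11·14=7524; k=4: 4653+0+9·27·14=8055 → min 7524 | M₃..M₆: k=3: 0+8778+20·11·30=15378; k=4: 5940+11340+20·27·30=33480; k=5: 7238+0+20·14·30=15638 → min 15378.
Length 5: M₁..M₅: k=1: 0+7524+16·9·14=9540; k=2: 2880+7238+16·20·14=14598; k=3: 3564+4158+16·11·14=10186; k=4: 8316+0+16·27·14=14364 → min 9540 | M₂..M₆: k=2: 0+15378+9·20·30=20778; k=3: 1980+8778+9·11·30=13728; k=4: 4653+11340+9·27·30=23283; k=5: 7524+0+9·14·30=11304 → min 11304.
Length 6: M₁..M₆: k=1: 0+11304+16·9·30=15624; k=2: 2880+15378+16·20·30=27858; k=3: 3564+8778+16·11·30=17622; k=4: 8316+11340+16·27·30=32616; k=5: 9540+0+16·14·30=16260 → min 15624.
Optimal order: (M₁ × (((M₂ × M₃) × (M₄ × M₅)) × M₆)) with cost 15624.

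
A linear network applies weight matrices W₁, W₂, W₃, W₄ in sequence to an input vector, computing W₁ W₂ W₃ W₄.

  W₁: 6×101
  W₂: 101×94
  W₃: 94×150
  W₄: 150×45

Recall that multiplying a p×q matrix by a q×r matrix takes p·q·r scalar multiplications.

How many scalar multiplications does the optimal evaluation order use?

Adjacent pairs: W₁W₂ = 6·101·94 = 56964; W₂W₃ = 101·94·150 = 1424100; W₃W₄ = 94·150·45 = 634500.
Length 3: W₁..W₃: k=1: 0+1424100+6·101·150=1515000; k=2: 56964+0+6·94·150=141564 → min 141564 | W₂..W₄: k=2: 0+634500+101·94·45=1061730; k=3: 1424100+0+101·150·45=2105850 → min 1061730.
Length 4: W₁..W₄: k=1: 0+1061730+6·101·45=1089000; k=2: 56964+634500+6·94·45=716844; k=3: 141564+0+6·150·45=182064 → min 182064.
Optimal order: (((W₁ W₂) W₃) W₄) with cost 182064.

182064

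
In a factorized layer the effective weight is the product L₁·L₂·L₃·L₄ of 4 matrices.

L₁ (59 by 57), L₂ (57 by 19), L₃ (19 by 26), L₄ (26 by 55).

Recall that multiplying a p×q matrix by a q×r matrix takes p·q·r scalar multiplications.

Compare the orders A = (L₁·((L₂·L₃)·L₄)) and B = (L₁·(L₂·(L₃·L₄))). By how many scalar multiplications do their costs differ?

Order A = (L₁·((L₂·L₃)·L₄)): (L₂·L₃): 57×19 by 19×26 → 57×26, cost 57·19·26 = 28158; ((L₂·L₃)·L₄): 57×26 by 26×55 → 57×55, cost 57·26·55 = 81510; cumulative 109668; (L₁·((L₂·L₃)·L₄)): 59×57 by 57×55 → 59×55, cost 59·57·55 = 184965; cumulative 294633. Total 294633.
Order B = (L₁·(L₂·(L₃·L₄))): (L₃·L₄): 19×26 by 26×55 → 19×55, cost 19·26·55 = 27170; (L₂·(L₃·L₄)): 57×19 by 19×55 → 57×55, cost 57·19·55 = 59565; cumulative 86735; (L₁·(L₂·(L₃·L₄))): 59×57 by 57×55 → 59×55, cost 59·57·55 = 184965; cumulative 271700. Total 271700.
Difference: |294633 − 271700| = 22933.

22933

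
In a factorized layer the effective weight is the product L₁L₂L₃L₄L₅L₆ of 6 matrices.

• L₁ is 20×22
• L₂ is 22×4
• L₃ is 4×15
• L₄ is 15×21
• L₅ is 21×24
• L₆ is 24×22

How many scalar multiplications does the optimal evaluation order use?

Adjacent pairs: L₁L₂ = 20·22·4 = 1760; L₂L₃ = 22·4·15 = 1320; L₃L₄ = 4·15·21 = 1260; L₄L₅ = 15·21·24 = 7560; L₅L₆ = 21·24·22 = 11088.
Length 3: L₁..L₃: k=1: 0+1320+20·22·15=7920; k=2: 1760+0+20·4·15=2960 → min 2960 | L₂..L₄: k=2: 0+1260+22·4·21=3108; k=3: 1320+0+22·15·21=8250 → min 3108 | L₃..L₅: k=3: 0+7560+4·15·24=9000; k=4: 1260+0+4·21·24=3276 → min 3276 | L₄..L₆: k=4: 0+11088+15·21·22=18018; k=5: 7560+0+15·24·22=15480 → min 15480.
Length 4: L₁..L₄: k=1: 0+3108+20·22·21=12348; k=2: 1760+1260+20·4·21=4700; k=3: 2960+0+20·15·21=9260 → min 4700 | L₂..L₅: k=2: 0+3276+22·4·24=5388; k=3: 1320+7560+22·15·24=16800; k=4: 3108+0+22·21·24=14196 → min 5388 | L₃..L₆: k=3: 0+15480+4·15·22=16800; k=4: 1260+11088+4·21·22=14196; k=5: 3276+0+4·24·22=5388 → min 5388.
Length 5: L₁..L₅: k=1: 0+5388+20·22·24=15948; k=2: 1760+3276+20·4·24=6956; k=3: 2960+7560+20·15·24=17720; k=4: 4700+0+20·21·24=14780 → min 6956 | L₂..L₆: k=2: 0+5388+22·4·22=7324; k=3: 1320+15480+22·15·22=24060; k=4: 3108+11088+22·21·22=24360; k=5: 5388+0+22·24·22=17004 → min 7324.
Length 6: L₁..L₆: k=1: 0+7324+20·22·22=17004; k=2: 1760+5388+20·4·22=8908; k=3: 2960+15480+20·15·22=25040; k=4: 4700+11088+20·21·22=25028; k=5: 6956+0+20·24·22=17516 → min 8908.
Optimal order: ((L₁L₂)(((L₃L₄)L₅)L₆)) with cost 8908.

8908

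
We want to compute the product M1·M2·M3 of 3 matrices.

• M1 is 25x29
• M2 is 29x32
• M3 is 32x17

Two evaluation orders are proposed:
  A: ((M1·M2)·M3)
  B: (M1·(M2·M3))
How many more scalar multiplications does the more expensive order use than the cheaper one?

8699

Order A = ((M1·M2)·M3): (M1·M2): 25×29 by 29×32 → 25×32, cost 25·29·32 = 23200; ((M1·M2)·M3): 25×32 by 32×17 → 25×17, cost 25·32·17 = 13600; cumulative 36800. Total 36800.
Order B = (M1·(M2·M3)): (M2·M3): 29×32 by 32×17 → 29×17, cost 29·32·17 = 15776; (M1·(M2·M3)): 25×29 by 29×17 → 25×17, cost 25·29·17 = 12325; cumulative 28101. Total 28101.
Difference: |36800 − 28101| = 8699.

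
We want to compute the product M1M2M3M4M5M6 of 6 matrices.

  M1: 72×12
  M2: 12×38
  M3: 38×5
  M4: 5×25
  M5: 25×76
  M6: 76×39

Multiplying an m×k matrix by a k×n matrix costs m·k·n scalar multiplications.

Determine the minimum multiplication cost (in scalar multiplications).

44960

Adjacent pairs: M1M2 = 72·12·38 = 32832; M2M3 = 12·38·5 = 2280; M3M4 = 38·5·25 = 4750; M4M5 = 5·25·76 = 9500; M5M6 = 25·76·39 = 74100.
Length 3: M1..M3: k=1: 0+2280+72·12·5=6600; k=2: 32832+0+72·38·5=46512 → min 6600 | M2..M4: k=2: 0+4750+12·38·25=16150; k=3: 2280+0+12·5·25=3780 → min 3780 | M3..M5: k=3: 0+9500+38·5·76=23940; k=4: 4750+0+38·25·76=76950 → min 23940 | M4..M6: k=4: 0+74100+5·25·39=78975; k=5: 9500+0+5·76·39=24320 → min 24320.
Length 4: M1..M4: k=1: 0+3780+72·12·25=25380; k=2: 32832+4750+72·38·25=105982; k=3: 6600+0+72·5·25=15600 → min 15600 | M2..M5: k=2: 0+23940+12·38·76=58596; k=3: 2280+9500+12·5·76=16340; k=4: 3780+0+12·25·76=26580 → min 16340 | M3..M6: k=3: 0+24320+38·5·39=31730; k=4: 4750+74100+38·25·39=115900; k=5: 23940+0+38·76·39=136572 → min 31730.
Length 5: M1..M5: k=1: 0+16340+72·12·76=82004; k=2: 32832+23940+72·38·76=264708; k=3: 6600+9500+72·5·76=43460; k=4: 15600+0+72·25·76=152400 → min 43460 | M2..M6: k=2: 0+31730+12·38·39=49514; k=3: 2280+24320+12·5·39=28940; k=4: 3780+74100+12·25·39=89580; k=5: 16340+0+12·76·39=51908 → min 28940.
Length 6: M1..M6: k=1: 0+28940+72·12·39=62636; k=2: 32832+31730+72·38·39=171266; k=3: 6600+24320+72·5·39=44960; k=4: 15600+74100+72·25·39=159900; k=5: 43460+0+72·76·39=256868 → min 44960.
Optimal order: ((M1(M2M3))((M4M5)M6)) with cost 44960.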